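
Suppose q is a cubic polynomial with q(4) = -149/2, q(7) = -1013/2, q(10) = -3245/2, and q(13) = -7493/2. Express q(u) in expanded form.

Write q(u) = au^3 + bu^2 + cu + d. Substituting each data point gives a linear system:
  64a + 16b + 4c + d = -149/2
  343a + 49b + 7c + d = -1013/2
  1000a + 100b + 10c + d = -3245/2
  2197a + 169b + 13c + d = -7493/2
Solving the system yields a = -2, b = 4, c = -2, d = -5/2.
So q(u) = -2u^3 + 4u^2 - 2u - 5/2.
Check: q(4) = -149/2. ✓

q(u) = -2u^3 + 4u^2 - 2u - 5/2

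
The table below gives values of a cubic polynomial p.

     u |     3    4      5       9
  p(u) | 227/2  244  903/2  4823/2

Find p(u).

p(u) = 3u^3 + (5/2)u^2 + 2u + 4

Using the Lagrange interpolation formula with nodes 3, 4, 5, 9:
  L_0(u) = (u - 4)(u - 5)(u - 9) / -12
  L_1(u) = (u - 3)(u - 5)(u - 9) / 5
  L_2(u) = (u - 3)(u - 4)(u - 9) / -8
  L_3(u) = (u - 3)(u - 4)(u - 5) / 120
Then p(u) = 227/2·L_0(u) + 244·L_1(u) + 903/2·L_2(u) + 4823/2·L_3(u).
Expanding and collecting terms gives p(u) = 3u^3 + (5/2)u^2 + 2u + 4.
Check: p(5) = 903/2. ✓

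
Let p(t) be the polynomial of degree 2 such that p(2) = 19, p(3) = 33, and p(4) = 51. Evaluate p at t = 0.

Forward differences of the values at t = 2, 3, 4:
  p  : 19  33  51
  Δ  : 14  18
  Δ^2: 4
The second differences are constant, confirming degree 2.
Interpolating (Newton forward form) and evaluating at t = 0 gives p(0) = 3.

3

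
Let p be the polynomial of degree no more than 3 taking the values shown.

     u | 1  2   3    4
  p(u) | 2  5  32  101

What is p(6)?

437

Write p(u) = au^3 + bu^2 + cu + d. Substituting each data point gives a linear system:
  a + b + c + d = 2
  8a + 4b + 2c + d = 5
  27a + 9b + 3c + d = 32
  64a + 16b + 4c + d = 101
Solving the system yields a = 3, b = -6, c = 0, d = 5.
So p(u) = 3u³ - 6u² + 5.
Then p(6) = 437.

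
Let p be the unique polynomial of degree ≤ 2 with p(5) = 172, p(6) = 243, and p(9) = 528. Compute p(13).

Write p(u) = au^2 + bu + c. Substituting each data point gives a linear system:
  25a + 5b + c = 172
  36a + 6b + c = 243
  81a + 9b + c = 528
Solving the system yields a = 6, b = 5, c = -3.
So p(u) = 6u² + 5u - 3.
Then p(13) = 1076.

1076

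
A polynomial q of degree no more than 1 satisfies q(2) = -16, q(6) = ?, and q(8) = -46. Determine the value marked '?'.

-36

The 2 known points determine the degree-1 polynomial uniquely.
Write q(s) = as + b. Substituting each data point gives a linear system:
  2a + b = -16
  8a + b = -46
Solving the system yields a = -5, b = -6.
So q(s) = -5s - 6.
Then q(6) = -36.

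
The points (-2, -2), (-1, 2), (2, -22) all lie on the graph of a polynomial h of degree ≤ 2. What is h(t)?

Using the Lagrange interpolation formula with nodes -2, -1, 2:
  L_0(t) = (t + 1)(t - 2) / 4
  L_1(t) = (t + 2)(t - 2) / -3
  L_2(t) = (t + 2)(t + 1) / 12
Then h(t) = -2·L_0(t) + 2·L_1(t) - 22·L_2(t).
Expanding and collecting terms gives h(t) = -3t² - 5t.
Check: h(-2) = -2. ✓

h(t) = -3t^2 - 5t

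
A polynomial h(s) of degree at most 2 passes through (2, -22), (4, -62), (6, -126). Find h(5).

-91

Using the Lagrange interpolation formula with nodes 2, 4, 6:
  L_0(s) = (s - 4)(s - 6) / 8
  L_1(s) = (s - 2)(s - 6) / -4
  L_2(s) = (s - 2)(s - 4) / 8
Then h(s) = -22·L_0(s) - 62·L_1(s) - 126·L_2(s).
Expanding and collecting terms gives h(s) = -3s^2 - 2s - 6.
Evaluating at s = 5: h(5) = -91.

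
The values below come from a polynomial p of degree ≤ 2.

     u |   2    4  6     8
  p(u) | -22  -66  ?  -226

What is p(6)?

On equispaced nodes a degree-2 polynomial has vanishing third forward difference, so
  - p(2) + 3·p(4) - 3·p(6) + p(8) = 0.
Substituting the known values and solving for p(6):
  -3·p(6) = 402
  p(6) = -134.

-134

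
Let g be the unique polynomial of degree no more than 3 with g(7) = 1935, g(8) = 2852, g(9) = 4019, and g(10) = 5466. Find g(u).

Using the Lagrange interpolation formula with nodes 7, 8, 9, 10:
  L_0(u) = (u - 8)(u - 9)(u - 10) / -6
  L_1(u) = (u - 7)(u - 9)(u - 10) / 2
  L_2(u) = (u - 7)(u - 8)(u - 10) / -2
  L_3(u) = (u - 7)(u - 8)(u - 9) / 6
Then g(u) = 1935·L_0(u) + 2852·L_1(u) + 4019·L_2(u) + 5466·L_3(u).
Expanding and collecting terms gives g(u) = 5u³ + 5u² - 3u - 4.
Check: g(8) = 2852. ✓

g(u) = 5u^3 + 5u^2 - 3u - 4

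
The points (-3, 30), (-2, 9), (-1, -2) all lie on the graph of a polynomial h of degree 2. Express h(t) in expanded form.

Using the Lagrange interpolation formula with nodes -3, -2, -1:
  L_0(t) = (t + 2)(t + 1) / 2
  L_1(t) = (t + 3)(t + 1) / -1
  L_2(t) = (t + 3)(t + 2) / 2
Then h(t) = 30·L_0(t) + 9·L_1(t) - 2·L_2(t).
Expanding and collecting terms gives h(t) = 5t^2 + 4t - 3.
Check: h(-2) = 9. ✓

h(t) = 5t^2 + 4t - 3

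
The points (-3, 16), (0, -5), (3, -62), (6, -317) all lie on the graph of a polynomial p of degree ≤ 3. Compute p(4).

Write p(u) = au^3 + bu^2 + cu + d. Substituting each data point gives a linear system:
  -27a + 9b - 3c + d = 16
  d = -5
  27a + 9b + 3c + d = -62
  216a + 36b + 6c + d = -317
Solving the system yields a = -1, b = -2, c = -4, d = -5.
So p(u) = -u^3 - 2u^2 - 4u - 5.
Then p(4) = -117.

-117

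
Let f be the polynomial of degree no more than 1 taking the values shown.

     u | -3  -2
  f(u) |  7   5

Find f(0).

Write f(u) = au + b. Substituting each data point gives a linear system:
  -3a + b = 7
  -2a + b = 5
Solving the system yields a = -2, b = 1.
So f(u) = -2u + 1.
Then f(0) = 1.

1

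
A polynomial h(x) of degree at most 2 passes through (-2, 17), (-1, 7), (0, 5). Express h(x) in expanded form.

h(x) = 4x^2 + 2x + 5

Write h(x) = ax^2 + bx + c. Substituting each data point gives a linear system:
  4a - 2b + c = 17
  a - b + c = 7
  c = 5
Solving the system yields a = 4, b = 2, c = 5.
So h(x) = 4x^2 + 2x + 5.
Check: h(-2) = 17. ✓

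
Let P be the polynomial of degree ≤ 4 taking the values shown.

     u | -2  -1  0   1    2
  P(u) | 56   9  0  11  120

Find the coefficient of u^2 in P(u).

6

Write P(u) = au^4 + bu^3 + cu^2 + du + e. Substituting each data point gives a linear system:
  16a - 8b + 4c - 2d + e = 56
  a - b + c - d + e = 9
  e = 0
  a + b + c + d + e = 11
  16a + 8b + 4c + 2d + e = 120
Solving the system yields a = 4, b = 5, c = 6, d = -4, e = 0.
So P(u) = 4u⁴ + 5u³ + 6u² - 4u.
The coefficient of u^2 is 6.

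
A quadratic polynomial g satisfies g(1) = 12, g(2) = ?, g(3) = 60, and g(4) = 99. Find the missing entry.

The 3 known points determine the degree-2 polynomial uniquely.
Write g(s) = as^2 + bs + c. Substituting each data point gives a linear system:
  a + b + c = 12
  9a + 3b + c = 60
  16a + 4b + c = 99
Solving the system yields a = 5, b = 4, c = 3.
So g(s) = 5s^2 + 4s + 3.
Then g(2) = 31.

31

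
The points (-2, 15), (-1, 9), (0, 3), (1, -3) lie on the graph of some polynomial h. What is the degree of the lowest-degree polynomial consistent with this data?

1

Forward differences of the values at t = -2, -1, 0, 1:
  h  : 15  9  3  -3
  Δ  : -6  -6  -6
  Δ^2: 0  0
  Δ^3: 0
The first differences are constant (-6) and nonzero, while all higher differences vanish, so the minimal degree is 1.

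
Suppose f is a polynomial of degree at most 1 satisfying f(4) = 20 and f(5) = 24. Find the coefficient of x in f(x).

4

Write f(x) = ax + b. Substituting each data point gives a linear system:
  4a + b = 20
  5a + b = 24
Solving the system yields a = 4, b = 4.
So f(x) = 4x + 4.
The leading coefficient is 4.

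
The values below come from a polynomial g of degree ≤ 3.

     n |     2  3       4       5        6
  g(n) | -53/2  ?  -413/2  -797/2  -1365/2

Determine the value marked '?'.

-177/2

On equispaced nodes a degree-3 polynomial has vanishing fourth forward difference, so
  g(2) - 4·g(3) + 6·g(4) - 4·g(5) + g(6) = 0.
Substituting the known values and solving for g(3):
  -4·g(3) = 354
  g(3) = -177/2.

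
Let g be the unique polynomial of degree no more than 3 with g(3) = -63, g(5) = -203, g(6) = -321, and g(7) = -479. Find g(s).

g(s) = -s^3 - 2s^2 - 5s - 3

Using the Lagrange interpolation formula with nodes 3, 5, 6, 7:
  L_0(s) = (s - 5)(s - 6)(s - 7) / -24
  L_1(s) = (s - 3)(s - 6)(s - 7) / 4
  L_2(s) = (s - 3)(s - 5)(s - 7) / -3
  L_3(s) = (s - 3)(s - 5)(s - 6) / 8
Then g(s) = -63·L_0(s) - 203·L_1(s) - 321·L_2(s) - 479·L_3(s).
Expanding and collecting terms gives g(s) = -s^3 - 2s^2 - 5s - 3.
Check: g(6) = -321. ✓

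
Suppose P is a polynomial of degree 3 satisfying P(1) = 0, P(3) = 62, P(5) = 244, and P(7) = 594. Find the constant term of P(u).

Write P(u) = au^3 + bu^2 + cu + d. Substituting each data point gives a linear system:
  a + b + c + d = 0
  27a + 9b + 3c + d = 62
  125a + 25b + 5c + d = 244
  343a + 49b + 7c + d = 594
Solving the system yields a = 1, b = 6, c = -6, d = -1.
So P(u) = u³ + 6u² - 6u - 1.
The constant term is -1.

-1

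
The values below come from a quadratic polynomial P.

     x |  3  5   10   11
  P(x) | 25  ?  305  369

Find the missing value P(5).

The 3 known points determine the degree-2 polynomial uniquely.
Write P(x) = ax^2 + bx + c. Substituting each data point gives a linear system:
  9a + 3b + c = 25
  100a + 10b + c = 305
  121a + 11b + c = 369
Solving the system yields a = 3, b = 1, c = -5.
So P(x) = 3x^2 + x - 5.
Then P(5) = 75.

75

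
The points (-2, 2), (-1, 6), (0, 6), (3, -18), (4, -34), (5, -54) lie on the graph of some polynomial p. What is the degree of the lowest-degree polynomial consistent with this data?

Divided differences on the nodes -2, -1, 0, 3, 4, 5:
  order 0: 2  6  6  -18  -34  -54
  order 1: 4  0  -8  -16  -20
  order 2: -2  -2  -2  -2
  order 3: 0  0  0
  order 4: 0  0
  order 5: 0
The order-2 divided differences are all -2 (nonzero) and every higher order vanishes, so the data lies on a polynomial of degree exactly 2.

2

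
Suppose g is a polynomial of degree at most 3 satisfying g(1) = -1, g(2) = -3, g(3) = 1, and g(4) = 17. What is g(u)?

g(u) = u^3 - 3u^2 + 1

Using the Lagrange interpolation formula with nodes 1, 2, 3, 4:
  L_0(u) = (u - 2)(u - 3)(u - 4) / -6
  L_1(u) = (u - 1)(u - 3)(u - 4) / 2
  L_2(u) = (u - 1)(u - 2)(u - 4) / -2
  L_3(u) = (u - 1)(u - 2)(u - 3) / 6
Then g(u) = -1·L_0(u) - 3·L_1(u) + 1·L_2(u) + 17·L_3(u).
Expanding and collecting terms gives g(u) = u^3 - 3u^2 + 1.
Check: g(3) = 1. ✓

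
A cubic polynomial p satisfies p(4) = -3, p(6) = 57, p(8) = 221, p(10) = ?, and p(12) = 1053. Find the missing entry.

537

The 4 known points determine the degree-3 polynomial uniquely.
Write p(t) = at^3 + bt^2 + ct + d. Substituting each data point gives a linear system:
  64a + 16b + 4c + d = -3
  216a + 36b + 6c + d = 57
  512a + 64b + 8c + d = 221
  1728a + 144b + 12c + d = 1053
Solving the system yields a = 1, b = -5, c = 4, d = -3.
So p(t) = t^3 - 5t^2 + 4t - 3.
Then p(10) = 537.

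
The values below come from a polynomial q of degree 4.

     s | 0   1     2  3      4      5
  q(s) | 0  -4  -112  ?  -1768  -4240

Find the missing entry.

On equispaced nodes a degree-4 polynomial has vanishing fifth forward difference, so
  - q(0) + 5·q(1) - 10·q(2) + 10·q(3) - 5·q(4) + q(5) = 0.
Substituting the known values and solving for q(3):
  10·q(3) = -5700
  q(3) = -570.

-570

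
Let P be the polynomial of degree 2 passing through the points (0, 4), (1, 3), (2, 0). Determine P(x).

P(x) = -x^2 + 4

Write P(x) = ax^2 + bx + c. Substituting each data point gives a linear system:
  c = 4
  a + b + c = 3
  4a + 2b + c = 0
Solving the system yields a = -1, b = 0, c = 4.
So P(x) = -x² + 4.
Check: P(0) = 4. ✓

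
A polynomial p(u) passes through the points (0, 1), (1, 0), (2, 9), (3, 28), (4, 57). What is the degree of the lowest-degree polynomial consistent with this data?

2

Forward differences of the values at u = 0, 1, 2, 3, 4:
  p  : 1  0  9  28  57
  Δ  : -1  9  19  29
  Δ^2: 10  10  10
  Δ^3: 0  0
  Δ^4: 0
The second differences are constant (10) and nonzero, while all higher differences vanish, so the minimal degree is 2.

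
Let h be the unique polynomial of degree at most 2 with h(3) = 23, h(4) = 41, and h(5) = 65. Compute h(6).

95

Forward differences of the values at u = 3, 4, 5:
  h  : 23  41  65
  Δ  : 18  24
  Δ^2: 6
The second differences are constant, confirming degree 2.
Interpolating (Newton forward form) and evaluating at u = 6 gives h(6) = 95.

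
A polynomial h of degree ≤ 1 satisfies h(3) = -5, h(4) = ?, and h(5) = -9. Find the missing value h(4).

On equispaced nodes a degree-1 polynomial has vanishing second forward difference, so
  h(3) - 2·h(4) + h(5) = 0.
Substituting the known values and solving for h(4):
  -2·h(4) = 14
  h(4) = -7.

-7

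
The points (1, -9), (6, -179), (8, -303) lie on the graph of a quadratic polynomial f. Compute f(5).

-129

Using the Lagrange interpolation formula with nodes 1, 6, 8:
  L_0(x) = (x - 6)(x - 8) / 35
  L_1(x) = (x - 1)(x - 8) / -10
  L_2(x) = (x - 1)(x - 6) / 14
Then f(x) = -9·L_0(x) - 179·L_1(x) - 303·L_2(x).
Expanding and collecting terms gives f(x) = -4x^2 - 6x + 1.
Evaluating at x = 5: f(5) = -129.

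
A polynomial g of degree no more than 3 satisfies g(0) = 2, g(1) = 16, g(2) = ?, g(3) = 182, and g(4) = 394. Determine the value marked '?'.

66

On equispaced nodes a degree-3 polynomial has vanishing fourth forward difference, so
  g(0) - 4·g(1) + 6·g(2) - 4·g(3) + g(4) = 0.
Substituting the known values and solving for g(2):
  6·g(2) = 396
  g(2) = 66.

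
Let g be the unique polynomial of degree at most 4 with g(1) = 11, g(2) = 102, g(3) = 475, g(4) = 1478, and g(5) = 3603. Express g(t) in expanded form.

Using the Lagrange interpolation formula with nodes 1, 2, 3, 4, 5:
  L_0(t) = (t - 2)(t - 3)(t - 4)(t - 5) / 24
  L_1(t) = (t - 1)(t - 3)(t - 4)(t - 5) / -6
  L_2(t) = (t - 1)(t - 2)(t - 4)(t - 5) / 4
  L_3(t) = (t - 1)(t - 2)(t - 3)(t - 5) / -6
  L_4(t) = (t - 1)(t - 2)(t - 3)(t - 4) / 24
Then g(t) = 11·L_0(t) + 102·L_1(t) + 475·L_2(t) + 1478·L_3(t) + 3603·L_4(t).
Expanding and collecting terms gives g(t) = 6t⁴ - 2t³ + 3t² + 6t - 2.
Check: g(2) = 102. ✓

g(t) = 6t^4 - 2t^3 + 3t^2 + 6t - 2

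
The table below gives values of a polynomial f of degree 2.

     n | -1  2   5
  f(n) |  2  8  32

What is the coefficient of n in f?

1

Write f(n) = an^2 + bn + c. Substituting each data point gives a linear system:
  a - b + c = 2
  4a + 2b + c = 8
  25a + 5b + c = 32
Solving the system yields a = 1, b = 1, c = 2.
So f(n) = n^2 + n + 2.
The coefficient of n is 1.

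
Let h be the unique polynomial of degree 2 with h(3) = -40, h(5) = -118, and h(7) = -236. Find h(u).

Using the Lagrange interpolation formula with nodes 3, 5, 7:
  L_0(u) = (u - 5)(u - 7) / 8
  L_1(u) = (u - 3)(u - 7) / -4
  L_2(u) = (u - 3)(u - 5) / 8
Then h(u) = -40·L_0(u) - 118·L_1(u) - 236·L_2(u).
Expanding and collecting terms gives h(u) = -5u² + u + 2.
Check: h(7) = -236. ✓

h(u) = -5u^2 + u + 2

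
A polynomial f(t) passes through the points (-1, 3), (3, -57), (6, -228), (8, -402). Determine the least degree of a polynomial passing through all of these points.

Divided differences on the nodes -1, 3, 6, 8:
  order 0: 3  -57  -228  -402
  order 1: -15  -57  -87
  order 2: -6  -6
  order 3: 0
The order-2 divided differences are all -6 (nonzero) and every higher order vanishes, so the data lies on a polynomial of degree exactly 2.

2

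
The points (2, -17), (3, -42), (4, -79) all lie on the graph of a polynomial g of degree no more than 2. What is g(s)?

g(s) = -6s^2 + 5s - 3

Write g(s) = as^2 + bs + c. Substituting each data point gives a linear system:
  4a + 2b + c = -17
  9a + 3b + c = -42
  16a + 4b + c = -79
Solving the system yields a = -6, b = 5, c = -3.
So g(s) = -6s^2 + 5s - 3.
Check: g(3) = -42. ✓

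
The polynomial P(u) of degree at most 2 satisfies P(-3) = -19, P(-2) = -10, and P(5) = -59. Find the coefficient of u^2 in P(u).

Write P(u) = au^2 + bu + c. Substituting each data point gives a linear system:
  9a - 3b + c = -19
  4a - 2b + c = -10
  25a + 5b + c = -59
Solving the system yields a = -2, b = -1, c = -4.
So P(u) = -2u^2 - u - 4.
The leading coefficient is -2.

-2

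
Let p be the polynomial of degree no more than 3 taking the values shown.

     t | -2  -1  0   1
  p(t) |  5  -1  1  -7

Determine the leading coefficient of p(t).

Write p(t) = at^3 + bt^2 + ct + d. Substituting each data point gives a linear system:
  -8a + 4b - 2c + d = 5
  -a + b - c + d = -1
  d = 1
  a + b + c + d = -7
Solving the system yields a = -3, b = -5, c = 0, d = 1.
So p(t) = -3t^3 - 5t^2 + 1.
The leading coefficient is -3.

-3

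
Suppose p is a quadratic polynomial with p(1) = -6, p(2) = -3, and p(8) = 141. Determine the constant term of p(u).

Write p(u) = au^2 + bu + c. Substituting each data point gives a linear system:
  a + b + c = -6
  4a + 2b + c = -3
  64a + 8b + c = 141
Solving the system yields a = 3, b = -6, c = -3.
So p(u) = 3u² - 6u - 3.
The constant term is -3.

-3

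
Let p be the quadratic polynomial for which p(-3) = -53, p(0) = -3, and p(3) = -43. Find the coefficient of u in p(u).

Write p(u) = au^2 + bu + c. Substituting each data point gives a linear system:
  9a - 3b + c = -53
  c = -3
  9a + 3b + c = -43
Solving the system yields a = -5, b = 5/3, c = -3.
So p(u) = -5u^2 + (5/3)u - 3.
The coefficient of u is 5/3.

5/3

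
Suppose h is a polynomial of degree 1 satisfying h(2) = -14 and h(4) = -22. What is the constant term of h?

Write h(x) = ax + b. Substituting each data point gives a linear system:
  2a + b = -14
  4a + b = -22
Solving the system yields a = -4, b = -6.
So h(x) = -4x - 6.
The constant term is -6.

-6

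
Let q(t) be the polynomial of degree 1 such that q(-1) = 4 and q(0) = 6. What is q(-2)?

Using the Lagrange interpolation formula with nodes -1, 0:
  L_0(t) = t / -1
  L_1(t) = (t + 1) / 1
Then q(t) = 4·L_0(t) + 6·L_1(t).
Expanding and collecting terms gives q(t) = 2t + 6.
Evaluating at t = -2: q(-2) = 2.

2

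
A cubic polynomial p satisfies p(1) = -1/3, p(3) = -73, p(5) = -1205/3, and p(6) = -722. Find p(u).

Write p(u) = au^3 + bu^2 + cu + d. Substituting each data point gives a linear system:
  a + b + c + d = -1/3
  27a + 9b + 3c + d = -73
  125a + 25b + 5c + d = -1205/3
  216a + 36b + 6c + d = -722
Solving the system yields a = -4, b = 4, c = -1/3, d = 0.
So p(u) = -4u³ + 4u² - (1/3)u.
Check: p(6) = -722. ✓

p(u) = -4u^3 + 4u^2 - (1/3)u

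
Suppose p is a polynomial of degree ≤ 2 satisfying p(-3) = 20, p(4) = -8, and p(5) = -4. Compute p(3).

Write p(u) = au^2 + bu + c. Substituting each data point gives a linear system:
  9a - 3b + c = 20
  16a + 4b + c = -8
  25a + 5b + c = -4
Solving the system yields a = 1, b = -5, c = -4.
So p(u) = u^2 - 5u - 4.
Then p(3) = -10.

-10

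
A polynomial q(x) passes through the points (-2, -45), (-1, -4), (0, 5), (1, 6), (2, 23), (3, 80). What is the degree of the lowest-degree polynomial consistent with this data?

Forward differences of the values at x = -2, -1, 0, 1, 2, 3:
  q  : -45  -4  5  6  23  80
  Δ  : 41  9  1  17  57
  Δ^2: -32  -8  16  40
  Δ^3: 24  24  24
  Δ^4: 0  0
  Δ^5: 0
The third differences are constant (24) and nonzero, while all higher differences vanish, so the minimal degree is 3.

3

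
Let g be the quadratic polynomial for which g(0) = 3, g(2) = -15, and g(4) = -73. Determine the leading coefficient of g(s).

Write g(s) = as^2 + bs + c. Substituting each data point gives a linear system:
  c = 3
  4a + 2b + c = -15
  16a + 4b + c = -73
Solving the system yields a = -5, b = 1, c = 3.
So g(s) = -5s^2 + s + 3.
The leading coefficient is -5.

-5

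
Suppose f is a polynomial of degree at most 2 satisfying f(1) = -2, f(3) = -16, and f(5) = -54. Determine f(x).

f(x) = -3x^2 + 5x - 4

Using the Lagrange interpolation formula with nodes 1, 3, 5:
  L_0(x) = (x - 3)(x - 5) / 8
  L_1(x) = (x - 1)(x - 5) / -4
  L_2(x) = (x - 1)(x - 3) / 8
Then f(x) = -2·L_0(x) - 16·L_1(x) - 54·L_2(x).
Expanding and collecting terms gives f(x) = -3x^2 + 5x - 4.
Check: f(5) = -54. ✓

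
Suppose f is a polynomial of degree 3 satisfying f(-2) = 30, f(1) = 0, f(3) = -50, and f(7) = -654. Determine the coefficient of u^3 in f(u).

-2

Write f(u) = au^3 + bu^2 + cu + d. Substituting each data point gives a linear system:
  -8a + 4b - 2c + d = 30
  a + b + c + d = 0
  27a + 9b + 3c + d = -50
  343a + 49b + 7c + d = -654
Solving the system yields a = -2, b = 1, c = -3, d = 4.
So f(u) = -2u³ + u² - 3u + 4.
The leading coefficient is -2.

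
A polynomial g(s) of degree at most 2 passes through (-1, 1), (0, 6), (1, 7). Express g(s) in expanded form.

g(s) = -2s^2 + 3s + 6

Using the Lagrange interpolation formula with nodes -1, 0, 1:
  L_0(s) = s(s - 1) / 2
  L_1(s) = (s + 1)(s - 1) / -1
  L_2(s) = (s + 1)s / 2
Then g(s) = 1·L_0(s) + 6·L_1(s) + 7·L_2(s).
Expanding and collecting terms gives g(s) = -2s² + 3s + 6.
Check: g(-1) = 1. ✓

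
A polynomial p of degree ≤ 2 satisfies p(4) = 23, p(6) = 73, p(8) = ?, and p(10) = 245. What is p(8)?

147

On equispaced nodes a degree-2 polynomial has vanishing third forward difference, so
  - p(4) + 3·p(6) - 3·p(8) + p(10) = 0.
Substituting the known values and solving for p(8):
  -3·p(8) = -441
  p(8) = 147.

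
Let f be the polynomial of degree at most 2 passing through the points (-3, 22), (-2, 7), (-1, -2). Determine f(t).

f(t) = 3t^2 - 5

Using the Lagrange interpolation formula with nodes -3, -2, -1:
  L_0(t) = (t + 2)(t + 1) / 2
  L_1(t) = (t + 3)(t + 1) / -1
  L_2(t) = (t + 3)(t + 2) / 2
Then f(t) = 22·L_0(t) + 7·L_1(t) - 2·L_2(t).
Expanding and collecting terms gives f(t) = 3t² - 5.
Check: f(-3) = 22. ✓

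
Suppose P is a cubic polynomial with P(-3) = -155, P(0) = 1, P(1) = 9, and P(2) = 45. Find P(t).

P(t) = 5t^3 - t^2 + 4t + 1

Using the Lagrange interpolation formula with nodes -3, 0, 1, 2:
  L_0(t) = t(t - 1)(t - 2) / -60
  L_1(t) = (t + 3)(t - 1)(t - 2) / 6
  L_2(t) = (t + 3)t(t - 2) / -4
  L_3(t) = (t + 3)t(t - 1) / 10
Then P(t) = -155·L_0(t) + 1·L_1(t) + 9·L_2(t) + 45·L_3(t).
Expanding and collecting terms gives P(t) = 5t^3 - t^2 + 4t + 1.
Check: P(0) = 1. ✓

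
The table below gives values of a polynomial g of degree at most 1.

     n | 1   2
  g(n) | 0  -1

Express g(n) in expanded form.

Using the Lagrange interpolation formula with nodes 1, 2:
  L_0(n) = (n - 2) / -1
  L_1(n) = (n - 1) / 1
Then g(n) = 0·L_0(n) - 1·L_1(n).
Expanding and collecting terms gives g(n) = -n + 1.
Check: g(1) = 0. ✓

g(n) = -n + 1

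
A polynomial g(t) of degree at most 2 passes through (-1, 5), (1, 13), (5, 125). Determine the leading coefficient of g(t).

4

Write g(t) = at^2 + bt + c. Substituting each data point gives a linear system:
  a - b + c = 5
  a + b + c = 13
  25a + 5b + c = 125
Solving the system yields a = 4, b = 4, c = 5.
So g(t) = 4t^2 + 4t + 5.
The leading coefficient is 4.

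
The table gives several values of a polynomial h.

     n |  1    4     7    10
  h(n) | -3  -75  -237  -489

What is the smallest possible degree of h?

2

Forward differences of the values at n = 1, 4, 7, 10:
  h  : -3  -75  -237  -489
  Δ  : -72  -162  -252
  Δ^2: -90  -90
  Δ^3: 0
The second differences are constant (-90) and nonzero, while all higher differences vanish, so the minimal degree is 2.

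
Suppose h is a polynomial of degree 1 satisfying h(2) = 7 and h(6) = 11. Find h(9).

Using the Lagrange interpolation formula with nodes 2, 6:
  L_0(s) = (s - 6) / -4
  L_1(s) = (s - 2) / 4
Then h(s) = 7·L_0(s) + 11·L_1(s).
Expanding and collecting terms gives h(s) = s + 5.
Evaluating at s = 9: h(9) = 14.

14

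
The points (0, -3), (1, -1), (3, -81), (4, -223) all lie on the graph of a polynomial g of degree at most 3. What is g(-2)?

Write g(u) = au^3 + bu^2 + cu + d. Substituting each data point gives a linear system:
  d = -3
  a + b + c + d = -1
  27a + 9b + 3c + d = -81
  64a + 16b + 4c + d = -223
Solving the system yields a = -5, b = 6, c = 1, d = -3.
So g(u) = -5u^3 + 6u^2 + u - 3.
Then g(-2) = 59.

59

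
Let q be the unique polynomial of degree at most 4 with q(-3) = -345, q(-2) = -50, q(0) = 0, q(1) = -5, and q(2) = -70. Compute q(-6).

Using the Lagrange interpolation formula with nodes -3, -2, 0, 1, 2:
  L_0(x) = (x + 2)x(x - 1)(x - 2) / 60
  L_1(x) = (x + 3)x(x - 1)(x - 2) / -24
  L_2(x) = (x + 3)(x + 2)(x - 1)(x - 2) / 12
  L_3(x) = (x + 3)(x + 2)x(x - 2) / -12
  L_4(x) = (x + 3)(x + 2)x(x - 1) / 40
Then q(x) = -345·L_0(x) - 50·L_1(x) + 0·L_2(x) - 5·L_3(x) - 70·L_4(x).
Expanding and collecting terms gives q(x) = -5x^4 + 5x^2 - 5x.
Evaluating at x = -6: q(-6) = -6270.

-6270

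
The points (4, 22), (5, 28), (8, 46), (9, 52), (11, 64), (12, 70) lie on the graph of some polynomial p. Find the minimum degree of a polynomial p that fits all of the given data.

Divided differences on the nodes 4, 5, 8, 9, 11, 12:
  order 0: 22  28  46  52  64  70
  order 1: 6  6  6  6  6
  order 2: 0  0  0  0
  order 3: 0  0  0
  order 4: 0  0
  order 5: 0
The order-1 divided differences are all 6 (nonzero) and every higher order vanishes, so the data lies on a polynomial of degree exactly 1.

1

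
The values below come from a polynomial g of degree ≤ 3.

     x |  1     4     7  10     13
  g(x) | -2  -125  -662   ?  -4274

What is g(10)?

-1937

On equispaced nodes a degree-3 polynomial has vanishing fourth forward difference, so
  g(1) - 4·g(4) + 6·g(7) - 4·g(10) + g(13) = 0.
Substituting the known values and solving for g(10):
  -4·g(10) = 7748
  g(10) = -1937.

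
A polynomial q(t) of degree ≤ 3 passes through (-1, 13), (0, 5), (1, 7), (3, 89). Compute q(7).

Using the Lagrange interpolation formula with nodes -1, 0, 1, 3:
  L_0(t) = t(t - 1)(t - 3) / -8
  L_1(t) = (t + 1)(t - 1)(t - 3) / 3
  L_2(t) = (t + 1)t(t - 3) / -4
  L_3(t) = (t + 1)t(t - 1) / 24
Then q(t) = 13·L_0(t) + 5·L_1(t) + 7·L_2(t) + 89·L_3(t).
Expanding and collecting terms gives q(t) = 2t^3 + 5t^2 - 5t + 5.
Evaluating at t = 7: q(7) = 901.

901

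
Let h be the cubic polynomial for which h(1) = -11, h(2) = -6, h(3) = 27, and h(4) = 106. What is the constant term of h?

-6

Write h(x) = ax^3 + bx^2 + cx + d. Substituting each data point gives a linear system:
  a + b + c + d = -11
  8a + 4b + 2c + d = -6
  27a + 9b + 3c + d = 27
  64a + 16b + 4c + d = 106
Solving the system yields a = 3, b = -4, c = -4, d = -6.
So h(x) = 3x^3 - 4x^2 - 4x - 6.
The constant term is -6.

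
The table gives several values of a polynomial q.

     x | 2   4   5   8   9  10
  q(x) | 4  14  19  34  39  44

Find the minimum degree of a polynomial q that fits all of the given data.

Divided differences on the nodes 2, 4, 5, 8, 9, 10:
  order 0: 4  14  19  34  39  44
  order 1: 5  5  5  5  5
  order 2: 0  0  0  0
  order 3: 0  0  0
  order 4: 0  0
  order 5: 0
The order-1 divided differences are all 5 (nonzero) and every higher order vanishes, so the data lies on a polynomial of degree exactly 1.

1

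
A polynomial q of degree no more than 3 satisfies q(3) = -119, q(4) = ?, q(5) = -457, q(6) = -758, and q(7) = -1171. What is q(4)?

-250

On equispaced nodes a degree-3 polynomial has vanishing fourth forward difference, so
  q(3) - 4·q(4) + 6·q(5) - 4·q(6) + q(7) = 0.
Substituting the known values and solving for q(4):
  -4·q(4) = 1000
  q(4) = -250.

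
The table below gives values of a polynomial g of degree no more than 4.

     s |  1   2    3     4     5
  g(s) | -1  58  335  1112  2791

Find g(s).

g(s) = 5s^4 - 3s^3 + 2s^2 - s - 4

Write g(s) = as^4 + bs^3 + cs^2 + ds + e. Substituting each data point gives a linear system:
  a + b + c + d + e = -1
  16a + 8b + 4c + 2d + e = 58
  81a + 27b + 9c + 3d + e = 335
  256a + 64b + 16c + 4d + e = 1112
  625a + 125b + 25c + 5d + e = 2791
Solving the system yields a = 5, b = -3, c = 2, d = -1, e = -4.
So g(s) = 5s^4 - 3s^3 + 2s^2 - s - 4.
Check: g(1) = -1. ✓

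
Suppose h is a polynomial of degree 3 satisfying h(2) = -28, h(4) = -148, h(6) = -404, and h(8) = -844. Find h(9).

-1148

Forward differences of the values at t = 2, 4, 6, 8:
  h  : -28  -148  -404  -844
  Δ  : -120  -256  -440
  Δ^2: -136  -184
  Δ^3: -48
The third differences are constant, confirming degree 3.
Interpolating (Newton forward form) and evaluating at t = 9 gives h(9) = -1148.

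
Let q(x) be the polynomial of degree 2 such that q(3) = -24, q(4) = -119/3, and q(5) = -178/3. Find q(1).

-14/3

Using the Lagrange interpolation formula with nodes 3, 4, 5:
  L_0(x) = (x - 4)(x - 5) / 2
  L_1(x) = (x - 3)(x - 5) / -1
  L_2(x) = (x - 3)(x - 4) / 2
Then q(x) = -24·L_0(x) - 119/3·L_1(x) - 178/3·L_2(x).
Expanding and collecting terms gives q(x) = -2x² - (5/3)x - 1.
Evaluating at x = 1: q(1) = -14/3.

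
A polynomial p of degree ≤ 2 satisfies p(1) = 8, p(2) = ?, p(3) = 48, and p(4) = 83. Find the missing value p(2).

23

On equispaced nodes a degree-2 polynomial has vanishing third forward difference, so
  - p(1) + 3·p(2) - 3·p(3) + p(4) = 0.
Substituting the known values and solving for p(2):
  3·p(2) = 69
  p(2) = 23.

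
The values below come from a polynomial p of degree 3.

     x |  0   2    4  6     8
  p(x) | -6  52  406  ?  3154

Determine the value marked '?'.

1344

On equispaced nodes a degree-3 polynomial has vanishing fourth forward difference, so
  p(0) - 4·p(2) + 6·p(4) - 4·p(6) + p(8) = 0.
Substituting the known values and solving for p(6):
  -4·p(6) = -5376
  p(6) = 1344.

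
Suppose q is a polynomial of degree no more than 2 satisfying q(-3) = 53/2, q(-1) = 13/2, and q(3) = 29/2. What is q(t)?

Using the Lagrange interpolation formula with nodes -3, -1, 3:
  L_0(t) = (t + 1)(t - 3) / 12
  L_1(t) = (t + 3)(t - 3) / -8
  L_2(t) = (t + 3)(t + 1) / 24
Then q(t) = 53/2·L_0(t) + 13/2·L_1(t) + 29/2·L_2(t).
Expanding and collecting terms gives q(t) = 2t² - 2t + 5/2.
Check: q(-1) = 13/2. ✓

q(t) = 2t^2 - 2t + 5/2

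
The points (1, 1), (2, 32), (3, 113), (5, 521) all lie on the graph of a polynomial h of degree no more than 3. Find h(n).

h(n) = 4n^3 + n^2 - 4

Write h(n) = an^3 + bn^2 + cn + d. Substituting each data point gives a linear system:
  a + b + c + d = 1
  8a + 4b + 2c + d = 32
  27a + 9b + 3c + d = 113
  125a + 25b + 5c + d = 521
Solving the system yields a = 4, b = 1, c = 0, d = -4.
So h(n) = 4n^3 + n^2 - 4.
Check: h(1) = 1. ✓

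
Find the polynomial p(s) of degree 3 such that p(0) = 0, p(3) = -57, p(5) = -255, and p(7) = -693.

Write p(s) = as^3 + bs^2 + cs + d. Substituting each data point gives a linear system:
  d = 0
  27a + 9b + 3c + d = -57
  125a + 25b + 5c + d = -255
  343a + 49b + 7c + d = -693
Solving the system yields a = -2, b = 0, c = -1, d = 0.
So p(s) = -2s³ - s.
Check: p(5) = -255. ✓

p(s) = -2s^3 - s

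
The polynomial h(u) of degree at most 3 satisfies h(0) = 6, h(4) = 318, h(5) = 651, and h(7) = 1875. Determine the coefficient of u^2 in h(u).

Write h(u) = au^3 + bu^2 + cu + d. Substituting each data point gives a linear system:
  d = 6
  64a + 16b + 4c + d = 318
  125a + 25b + 5c + d = 651
  343a + 49b + 7c + d = 1875
Solving the system yields a = 6, b = -3, c = -6, d = 6.
So h(u) = 6u^3 - 3u^2 - 6u + 6.
The coefficient of u^2 is -3.

-3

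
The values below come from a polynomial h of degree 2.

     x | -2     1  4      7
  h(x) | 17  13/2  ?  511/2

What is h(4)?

86

The 3 known points determine the degree-2 polynomial uniquely.
Write h(x) = ax^2 + bx + c. Substituting each data point gives a linear system:
  4a - 2b + c = 17
  a + b + c = 13/2
  49a + 7b + c = 511/2
Solving the system yields a = 5, b = 3/2, c = 0.
So h(x) = 5x² + (3/2)x.
Then h(4) = 86.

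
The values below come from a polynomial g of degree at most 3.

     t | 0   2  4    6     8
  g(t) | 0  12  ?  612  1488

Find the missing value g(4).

168

The 4 known points determine the degree-3 polynomial uniquely.
Write g(t) = at^3 + bt^2 + ct + d. Substituting each data point gives a linear system:
  d = 0
  8a + 4b + 2c + d = 12
  216a + 36b + 6c + d = 612
  512a + 64b + 8c + d = 1488
Solving the system yields a = 3, b = 0, c = -6, d = 0.
So g(t) = 3t³ - 6t.
Then g(4) = 168.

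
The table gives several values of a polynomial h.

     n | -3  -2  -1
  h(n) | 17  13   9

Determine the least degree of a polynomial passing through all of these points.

1

Forward differences of the values at n = -3, -2, -1:
  h  : 17  13  9
  Δ  : -4  -4
  Δ^2: 0
The first differences are constant (-4) and nonzero, while all higher differences vanish, so the minimal degree is 1.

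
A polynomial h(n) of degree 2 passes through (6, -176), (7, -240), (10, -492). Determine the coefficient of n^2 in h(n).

-5

Write h(n) = an^2 + bn + c. Substituting each data point gives a linear system:
  36a + 6b + c = -176
  49a + 7b + c = -240
  100a + 10b + c = -492
Solving the system yields a = -5, b = 1, c = -2.
So h(n) = -5n² + n - 2.
The leading coefficient is -5.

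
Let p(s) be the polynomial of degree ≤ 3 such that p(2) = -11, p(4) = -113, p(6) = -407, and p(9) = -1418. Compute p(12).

-3401

Write p(s) = as^3 + bs^2 + cs + d. Substituting each data point gives a linear system:
  8a + 4b + 2c + d = -11
  64a + 16b + 4c + d = -113
  216a + 36b + 6c + d = -407
  729a + 81b + 9c + d = -1418
Solving the system yields a = -2, b = 0, c = 5, d = -5.
So p(s) = -2s³ + 5s - 5.
Then p(12) = -3401.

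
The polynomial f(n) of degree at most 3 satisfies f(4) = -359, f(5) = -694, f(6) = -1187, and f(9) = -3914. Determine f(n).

f(n) = -5n^3 - 4n^2 + 6n + 1

Write f(n) = an^3 + bn^2 + cn + d. Substituting each data point gives a linear system:
  64a + 16b + 4c + d = -359
  125a + 25b + 5c + d = -694
  216a + 36b + 6c + d = -1187
  729a + 81b + 9c + d = -3914
Solving the system yields a = -5, b = -4, c = 6, d = 1.
So f(n) = -5n^3 - 4n^2 + 6n + 1.
Check: f(5) = -694. ✓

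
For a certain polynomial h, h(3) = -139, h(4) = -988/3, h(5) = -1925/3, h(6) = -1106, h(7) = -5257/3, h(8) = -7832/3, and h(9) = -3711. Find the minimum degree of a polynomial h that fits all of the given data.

3

Forward differences of the values at s = 3, 4, 5, 6, 7, 8, 9:
  h  : -139  -988/3  -1925/3  -1106  -5257/3  -7832/3  -3711
  Δ  : -571/3  -937/3  -1393/3  -1939/3  -2575/3  -3301/3
  Δ^2: -122  -152  -182  -212  -242
  Δ^3: -30  -30  -30  -30
  Δ^4: 0  0  0
  Δ^5: 0  0
  Δ^6: 0
The third differences are constant (-30) and nonzero, while all higher differences vanish, so the minimal degree is 3.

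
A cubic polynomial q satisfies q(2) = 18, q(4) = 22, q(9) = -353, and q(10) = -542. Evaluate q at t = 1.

7

Write q(t) = at^3 + bt^2 + ct + d. Substituting each data point gives a linear system:
  8a + 4b + 2c + d = 18
  64a + 16b + 4c + d = 22
  729a + 81b + 9c + d = -353
  1000a + 100b + 10c + d = -542
Solving the system yields a = -1, b = 4, c = 6, d = -2.
So q(t) = -t³ + 4t² + 6t - 2.
Then q(1) = 7.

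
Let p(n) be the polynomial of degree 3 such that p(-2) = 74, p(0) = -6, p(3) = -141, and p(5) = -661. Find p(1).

Using the Lagrange interpolation formula with nodes -2, 0, 3, 5:
  L_0(n) = n(n - 3)(n - 5) / -70
  L_1(n) = (n + 2)(n - 3)(n - 5) / 30
  L_2(n) = (n + 2)n(n - 5) / -30
  L_3(n) = (n + 2)n(n - 3) / 70
Then p(n) = 74·L_0(n) - 6·L_1(n) - 141·L_2(n) - 661·L_3(n).
Expanding and collecting terms gives p(n) = -6n^3 + 5n^2 - 6n - 6.
Evaluating at n = 1: p(1) = -13.

-13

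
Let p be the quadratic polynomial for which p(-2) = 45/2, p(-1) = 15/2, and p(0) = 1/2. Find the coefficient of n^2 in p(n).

Write p(n) = an^2 + bn + c. Substituting each data point gives a linear system:
  4a - 2b + c = 45/2
  a - b + c = 15/2
  c = 1/2
Solving the system yields a = 4, b = -3, c = 1/2.
So p(n) = 4n^2 - 3n + 1/2.
The leading coefficient is 4.

4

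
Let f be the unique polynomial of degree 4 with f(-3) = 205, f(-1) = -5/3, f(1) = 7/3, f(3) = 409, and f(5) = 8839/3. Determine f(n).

f(n) = 4n^4 + 4n^3 - (5/3)n^2 - 2n - 2

Write f(n) = an^4 + bn^3 + cn^2 + dn + e. Substituting each data point gives a linear system:
  81a - 27b + 9c - 3d + e = 205
  a - b + c - d + e = -5/3
  a + b + c + d + e = 7/3
  81a + 27b + 9c + 3d + e = 409
  625a + 125b + 25c + 5d + e = 8839/3
Solving the system yields a = 4, b = 4, c = -5/3, d = -2, e = -2.
So f(n) = 4n^4 + 4n^3 - (5/3)n^2 - 2n - 2.
Check: f(1) = 7/3. ✓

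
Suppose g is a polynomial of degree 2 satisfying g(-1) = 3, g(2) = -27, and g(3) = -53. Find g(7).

-237

Using the Lagrange interpolation formula with nodes -1, 2, 3:
  L_0(t) = (t - 2)(t - 3) / 12
  L_1(t) = (t + 1)(t - 3) / -3
  L_2(t) = (t + 1)(t - 2) / 4
Then g(t) = 3·L_0(t) - 27·L_1(t) - 53·L_2(t).
Expanding and collecting terms gives g(t) = -4t² - 6t + 1.
Evaluating at t = 7: g(7) = -237.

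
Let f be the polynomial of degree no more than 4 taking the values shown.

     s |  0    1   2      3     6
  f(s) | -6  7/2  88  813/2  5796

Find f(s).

Using the Lagrange interpolation formula with nodes 0, 1, 2, 3, 6:
  L_0(s) = (s - 1)(s - 2)(s - 3)(s - 6) / 36
  L_1(s) = s(s - 2)(s - 3)(s - 6) / -10
  L_2(s) = s(s - 1)(s - 3)(s - 6) / 8
  L_3(s) = s(s - 1)(s - 2)(s - 6) / -18
  L_4(s) = s(s - 1)(s - 2)(s - 3) / 360
Then f(s) = -6·L_0(s) + 7/2·L_1(s) + 88·L_2(s) + 813/2·L_3(s) + 5796·L_4(s).
Expanding and collecting terms gives f(s) = 4s⁴ + (5/2)s³ + 2s² + s - 6.
Check: f(3) = 813/2. ✓

f(s) = 4s^4 + (5/2)s^3 + 2s^2 + s - 6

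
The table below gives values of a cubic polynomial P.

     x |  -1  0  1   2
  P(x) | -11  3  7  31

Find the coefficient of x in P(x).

Write P(x) = ax^3 + bx^2 + cx + d. Substituting each data point gives a linear system:
  -a + b - c + d = -11
  d = 3
  a + b + c + d = 7
  8a + 4b + 2c + d = 31
Solving the system yields a = 5, b = -5, c = 4, d = 3.
So P(x) = 5x³ - 5x² + 4x + 3.
The coefficient of x is 4.

4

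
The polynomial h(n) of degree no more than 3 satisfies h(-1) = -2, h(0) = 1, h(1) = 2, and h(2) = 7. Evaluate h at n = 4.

53

Using the Lagrange interpolation formula with nodes -1, 0, 1, 2:
  L_0(n) = n(n - 1)(n - 2) / -6
  L_1(n) = (n + 1)(n - 1)(n - 2) / 2
  L_2(n) = (n + 1)n(n - 2) / -2
  L_3(n) = (n + 1)n(n - 1) / 6
Then h(n) = -2·L_0(n) + 1·L_1(n) + 2·L_2(n) + 7·L_3(n).
Expanding and collecting terms gives h(n) = n³ - n² + n + 1.
Evaluating at n = 4: h(4) = 53.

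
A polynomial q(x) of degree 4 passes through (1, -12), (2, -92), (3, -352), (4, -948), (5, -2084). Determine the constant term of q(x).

-4

Write q(x) = ax^4 + bx^3 + cx^2 + dx + e. Substituting each data point gives a linear system:
  a + b + c + d + e = -12
  16a + 8b + 4c + 2d + e = -92
  81a + 27b + 9c + 3d + e = -352
  256a + 64b + 16c + 4d + e = -948
  625a + 125b + 25c + 5d + e = -2084
Solving the system yields a = -2, b = -6, c = -4, d = 4, e = -4.
So q(x) = -2x^4 - 6x^3 - 4x^2 + 4x - 4.
The constant term is -4.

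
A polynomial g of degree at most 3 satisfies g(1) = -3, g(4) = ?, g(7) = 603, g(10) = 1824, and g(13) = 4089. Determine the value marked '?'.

On equispaced nodes a degree-3 polynomial has vanishing fourth forward difference, so
  g(1) - 4·g(4) + 6·g(7) - 4·g(10) + g(13) = 0.
Substituting the known values and solving for g(4):
  -4·g(4) = -408
  g(4) = 102.

102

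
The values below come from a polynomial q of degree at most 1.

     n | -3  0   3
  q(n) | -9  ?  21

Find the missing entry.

6

On equispaced nodes a degree-1 polynomial has vanishing second forward difference, so
  q(-3) - 2·q(0) + q(3) = 0.
Substituting the known values and solving for q(0):
  -2·q(0) = -12
  q(0) = 6.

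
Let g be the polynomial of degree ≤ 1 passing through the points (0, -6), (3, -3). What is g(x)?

g(x) = x - 6

Write g(x) = ax + b. Substituting each data point gives a linear system:
  b = -6
  3a + b = -3
Solving the system yields a = 1, b = -6.
So g(x) = x - 6.
Check: g(3) = -3. ✓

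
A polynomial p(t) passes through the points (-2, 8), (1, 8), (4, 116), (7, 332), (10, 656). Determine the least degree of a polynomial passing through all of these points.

Forward differences of the values at t = -2, 1, 4, 7, 10:
  p  : 8  8  116  332  656
  Δ  : 0  108  216  324
  Δ^2: 108  108  108
  Δ^3: 0  0
  Δ^4: 0
The second differences are constant (108) and nonzero, while all higher differences vanish, so the minimal degree is 2.

2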